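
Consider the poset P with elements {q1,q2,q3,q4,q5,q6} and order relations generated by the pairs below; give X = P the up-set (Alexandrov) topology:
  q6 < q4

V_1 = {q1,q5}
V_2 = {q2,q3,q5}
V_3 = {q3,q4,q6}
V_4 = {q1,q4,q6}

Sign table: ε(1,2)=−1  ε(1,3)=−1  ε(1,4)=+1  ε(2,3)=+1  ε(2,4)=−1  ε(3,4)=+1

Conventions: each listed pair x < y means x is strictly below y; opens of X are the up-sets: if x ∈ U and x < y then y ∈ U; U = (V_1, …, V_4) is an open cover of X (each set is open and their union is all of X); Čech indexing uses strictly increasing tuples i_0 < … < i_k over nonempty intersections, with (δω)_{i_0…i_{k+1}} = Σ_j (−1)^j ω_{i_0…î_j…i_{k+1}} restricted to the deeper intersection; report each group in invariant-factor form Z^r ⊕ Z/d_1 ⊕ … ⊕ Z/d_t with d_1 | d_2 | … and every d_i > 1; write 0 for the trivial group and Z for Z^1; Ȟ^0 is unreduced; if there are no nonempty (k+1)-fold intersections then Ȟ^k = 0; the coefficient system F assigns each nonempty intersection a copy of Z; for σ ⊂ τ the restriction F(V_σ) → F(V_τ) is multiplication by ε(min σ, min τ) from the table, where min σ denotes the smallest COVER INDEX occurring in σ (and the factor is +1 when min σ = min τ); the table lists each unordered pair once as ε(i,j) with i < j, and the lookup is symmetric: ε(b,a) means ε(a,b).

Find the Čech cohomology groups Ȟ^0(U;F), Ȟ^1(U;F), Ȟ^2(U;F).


Ȟ^0 = 0,  Ȟ^1 = Z/2,  Ȟ^2 = 0

nonempty intersections:
  V12={q5} V14={q1} V23={q3} V34={q4,q6}
C dims 4,4; δ0: rk 4, SNF 1^3·2
Ȟ^0: (4−4)−0=0 ⇒ 0
Ȟ^1: (4−0)−4=0 plus torsion [2] ⇒ Z/2
Ȟ^2: (0−0)−0=0 ⇒ 0


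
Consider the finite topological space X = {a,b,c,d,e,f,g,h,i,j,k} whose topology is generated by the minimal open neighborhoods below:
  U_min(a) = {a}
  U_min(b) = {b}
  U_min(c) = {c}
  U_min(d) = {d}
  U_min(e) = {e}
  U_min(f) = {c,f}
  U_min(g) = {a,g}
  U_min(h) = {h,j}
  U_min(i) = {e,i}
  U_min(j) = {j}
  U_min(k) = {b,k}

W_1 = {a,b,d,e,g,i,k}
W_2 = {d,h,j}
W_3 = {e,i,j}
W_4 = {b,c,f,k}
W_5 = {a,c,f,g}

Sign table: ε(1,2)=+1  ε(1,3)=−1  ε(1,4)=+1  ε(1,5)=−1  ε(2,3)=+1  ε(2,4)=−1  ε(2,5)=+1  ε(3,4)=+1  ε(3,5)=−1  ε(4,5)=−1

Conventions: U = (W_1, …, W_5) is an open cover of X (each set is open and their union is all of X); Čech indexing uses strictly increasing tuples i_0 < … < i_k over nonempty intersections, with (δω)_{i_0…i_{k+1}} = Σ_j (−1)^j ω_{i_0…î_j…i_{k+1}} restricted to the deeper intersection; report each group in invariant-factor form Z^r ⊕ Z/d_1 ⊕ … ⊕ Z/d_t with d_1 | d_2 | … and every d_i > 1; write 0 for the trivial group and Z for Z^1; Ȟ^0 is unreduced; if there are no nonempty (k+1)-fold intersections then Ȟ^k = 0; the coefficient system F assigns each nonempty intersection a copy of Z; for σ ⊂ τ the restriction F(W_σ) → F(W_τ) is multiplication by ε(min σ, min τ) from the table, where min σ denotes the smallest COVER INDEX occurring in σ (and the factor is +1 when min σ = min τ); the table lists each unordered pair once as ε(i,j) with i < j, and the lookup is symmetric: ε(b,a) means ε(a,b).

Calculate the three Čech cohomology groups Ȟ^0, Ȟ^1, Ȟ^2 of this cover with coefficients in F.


nerve simplices:
  W12={d} W13={e,i} W14={b,k} W15={a,g} W23={j} W45={c,f}
C dims 5,6; δ0: rk 5, SNF 1^4·2
degree 0: 5−5−0 = 0 → Ȟ^0 ≅ 0
degree 1: 6−0−5 = 1 plus torsion [2] → Ȟ^1 ≅ Z ⊕ Z/2
degree 2: 0−0−0 = 0 → Ȟ^2 ≅ 0

Ȟ^0 = 0, Ȟ^1 = Z ⊕ Z/2 and Ȟ^2 = 0


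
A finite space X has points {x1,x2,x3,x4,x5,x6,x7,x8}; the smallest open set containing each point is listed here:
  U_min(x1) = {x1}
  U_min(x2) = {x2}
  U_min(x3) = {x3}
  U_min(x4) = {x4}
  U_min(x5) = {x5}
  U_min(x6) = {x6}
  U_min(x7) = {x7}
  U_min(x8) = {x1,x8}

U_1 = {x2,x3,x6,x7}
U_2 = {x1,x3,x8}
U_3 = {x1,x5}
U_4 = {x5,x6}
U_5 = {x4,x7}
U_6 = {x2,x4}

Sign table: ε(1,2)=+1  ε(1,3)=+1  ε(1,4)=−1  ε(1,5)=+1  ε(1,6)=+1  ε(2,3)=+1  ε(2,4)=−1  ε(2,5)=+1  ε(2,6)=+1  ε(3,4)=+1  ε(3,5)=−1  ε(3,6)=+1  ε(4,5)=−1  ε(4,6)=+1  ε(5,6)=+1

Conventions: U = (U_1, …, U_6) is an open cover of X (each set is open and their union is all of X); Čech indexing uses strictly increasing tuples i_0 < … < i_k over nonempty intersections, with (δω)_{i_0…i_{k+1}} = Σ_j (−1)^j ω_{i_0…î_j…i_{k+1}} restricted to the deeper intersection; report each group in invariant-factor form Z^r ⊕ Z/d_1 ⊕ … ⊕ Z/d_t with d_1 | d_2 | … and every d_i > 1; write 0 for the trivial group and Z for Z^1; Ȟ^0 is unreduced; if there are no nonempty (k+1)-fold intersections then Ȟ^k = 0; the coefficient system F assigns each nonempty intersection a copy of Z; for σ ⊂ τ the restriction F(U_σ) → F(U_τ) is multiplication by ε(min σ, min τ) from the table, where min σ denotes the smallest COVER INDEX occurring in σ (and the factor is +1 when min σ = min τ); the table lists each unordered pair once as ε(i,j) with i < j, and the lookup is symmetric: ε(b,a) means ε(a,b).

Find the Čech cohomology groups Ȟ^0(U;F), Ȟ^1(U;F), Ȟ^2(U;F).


cover nerve:
  U12={x3} U14={x6} U15={x7} U16={x2} U23={x1} U34={x5} U56={x4}
C dims 6,7; δ0: rk 6, SNF 1^5·2
Ȟ^0: (6−6)−0=0 ⇒ 0
Ȟ^1: (7−0)−6=1 plus torsion [2] ⇒ Z ⊕ Z/2
Ȟ^2: (0−0)−0=0 ⇒ 0

Ȟ^0 ≅ 0, Ȟ^1 ≅ Z ⊕ Z/2, Ȟ^2 ≅ 0


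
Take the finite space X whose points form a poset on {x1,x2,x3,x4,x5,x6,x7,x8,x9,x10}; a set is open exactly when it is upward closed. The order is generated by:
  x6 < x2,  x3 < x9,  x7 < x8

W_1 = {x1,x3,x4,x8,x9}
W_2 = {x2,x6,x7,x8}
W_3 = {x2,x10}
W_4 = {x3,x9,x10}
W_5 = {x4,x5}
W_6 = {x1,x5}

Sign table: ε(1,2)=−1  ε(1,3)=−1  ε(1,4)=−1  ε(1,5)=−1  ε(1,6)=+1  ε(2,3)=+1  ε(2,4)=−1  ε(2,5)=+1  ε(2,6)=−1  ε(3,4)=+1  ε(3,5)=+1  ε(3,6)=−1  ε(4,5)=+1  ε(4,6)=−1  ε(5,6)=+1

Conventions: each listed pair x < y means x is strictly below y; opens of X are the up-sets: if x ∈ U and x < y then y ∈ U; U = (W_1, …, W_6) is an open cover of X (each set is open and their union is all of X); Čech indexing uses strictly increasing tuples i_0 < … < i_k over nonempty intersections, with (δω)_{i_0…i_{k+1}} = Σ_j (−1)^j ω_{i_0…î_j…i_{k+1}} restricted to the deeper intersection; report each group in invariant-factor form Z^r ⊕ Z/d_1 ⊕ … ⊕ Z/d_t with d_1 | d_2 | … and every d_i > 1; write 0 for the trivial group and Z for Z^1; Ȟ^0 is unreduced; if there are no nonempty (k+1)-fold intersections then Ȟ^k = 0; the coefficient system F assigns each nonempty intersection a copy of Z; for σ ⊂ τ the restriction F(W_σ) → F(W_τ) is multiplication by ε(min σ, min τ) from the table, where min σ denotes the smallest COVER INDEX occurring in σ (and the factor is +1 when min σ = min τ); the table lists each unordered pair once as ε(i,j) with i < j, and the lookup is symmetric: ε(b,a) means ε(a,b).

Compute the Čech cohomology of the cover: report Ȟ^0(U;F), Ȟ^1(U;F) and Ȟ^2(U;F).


nerve of the cover:
  W12={x8} W14={x3,x9} W15={x4} W16={x1} W23={x2} W34={x10} W56={x5}
C dims 6,7; δ0: rk 6, SNF 1^5·2
Ȟ^0 = (6 − 6) − 0 = 0, so Ȟ^0 ≅ 0
Ȟ^1 = (7 − 0) − 6 = 1 plus torsion [2], so Ȟ^1 ≅ Z ⊕ Z/2
Ȟ^2 = (0 − 0) − 0 = 0, so Ȟ^2 ≅ 0

Ȟ^0(U;F) ≅ 0; Ȟ^1(U;F) ≅ Z ⊕ Z/2; Ȟ^2(U;F) ≅ 0


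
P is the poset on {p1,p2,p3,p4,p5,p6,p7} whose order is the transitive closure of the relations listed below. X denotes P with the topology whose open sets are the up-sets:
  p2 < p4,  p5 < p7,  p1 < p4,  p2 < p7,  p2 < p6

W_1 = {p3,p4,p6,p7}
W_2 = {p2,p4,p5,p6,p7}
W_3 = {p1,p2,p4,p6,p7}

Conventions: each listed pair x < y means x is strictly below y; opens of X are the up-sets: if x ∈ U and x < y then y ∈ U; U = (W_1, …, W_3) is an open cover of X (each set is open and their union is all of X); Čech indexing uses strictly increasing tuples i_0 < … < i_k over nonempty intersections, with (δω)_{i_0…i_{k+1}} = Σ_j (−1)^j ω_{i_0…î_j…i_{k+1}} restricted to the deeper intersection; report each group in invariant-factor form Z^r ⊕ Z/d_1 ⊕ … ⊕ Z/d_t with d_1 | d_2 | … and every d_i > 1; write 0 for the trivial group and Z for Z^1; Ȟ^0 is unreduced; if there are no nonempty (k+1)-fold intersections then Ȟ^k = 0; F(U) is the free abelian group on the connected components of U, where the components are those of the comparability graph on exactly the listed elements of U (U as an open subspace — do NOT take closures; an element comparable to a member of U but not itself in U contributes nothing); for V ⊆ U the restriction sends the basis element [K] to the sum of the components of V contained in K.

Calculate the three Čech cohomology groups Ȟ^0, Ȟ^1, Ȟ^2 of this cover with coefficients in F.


Ȟ^0(U;F) ≅ Z^2,  Ȟ^1(U;F) ≅ 0,  Ȟ^2(U;F) ≅ 0

cover nerve:
  W12={p4,p6,p7} W13={p4,p6,p7} W23={p2,p4,p6,p7}
  W123={p4,p6,p7}
components per intersection:
  W1: {p3} {p4} {p6} {p7}
  W2: {p2,p4,p5,p6,p7}
  W3: {p1,p2,p4,p6,p7}
  W12: {p4} {p6} {p7}
  W13: {p4} {p6} {p7}
  W23: {p2,p4,p6,p7}
  W123: {p4} {p6} {p7}
C dims 6,7,3; δ0: rk 4, SNF 1^4; δ1: rk 3, SNF 1^3
Ȟ^0: (6−4)−0=2 ⇒ Z^2
Ȟ^1: (7−3)−4=0 ⇒ 0
Ȟ^2: (3−0)−3=0 ⇒ 0


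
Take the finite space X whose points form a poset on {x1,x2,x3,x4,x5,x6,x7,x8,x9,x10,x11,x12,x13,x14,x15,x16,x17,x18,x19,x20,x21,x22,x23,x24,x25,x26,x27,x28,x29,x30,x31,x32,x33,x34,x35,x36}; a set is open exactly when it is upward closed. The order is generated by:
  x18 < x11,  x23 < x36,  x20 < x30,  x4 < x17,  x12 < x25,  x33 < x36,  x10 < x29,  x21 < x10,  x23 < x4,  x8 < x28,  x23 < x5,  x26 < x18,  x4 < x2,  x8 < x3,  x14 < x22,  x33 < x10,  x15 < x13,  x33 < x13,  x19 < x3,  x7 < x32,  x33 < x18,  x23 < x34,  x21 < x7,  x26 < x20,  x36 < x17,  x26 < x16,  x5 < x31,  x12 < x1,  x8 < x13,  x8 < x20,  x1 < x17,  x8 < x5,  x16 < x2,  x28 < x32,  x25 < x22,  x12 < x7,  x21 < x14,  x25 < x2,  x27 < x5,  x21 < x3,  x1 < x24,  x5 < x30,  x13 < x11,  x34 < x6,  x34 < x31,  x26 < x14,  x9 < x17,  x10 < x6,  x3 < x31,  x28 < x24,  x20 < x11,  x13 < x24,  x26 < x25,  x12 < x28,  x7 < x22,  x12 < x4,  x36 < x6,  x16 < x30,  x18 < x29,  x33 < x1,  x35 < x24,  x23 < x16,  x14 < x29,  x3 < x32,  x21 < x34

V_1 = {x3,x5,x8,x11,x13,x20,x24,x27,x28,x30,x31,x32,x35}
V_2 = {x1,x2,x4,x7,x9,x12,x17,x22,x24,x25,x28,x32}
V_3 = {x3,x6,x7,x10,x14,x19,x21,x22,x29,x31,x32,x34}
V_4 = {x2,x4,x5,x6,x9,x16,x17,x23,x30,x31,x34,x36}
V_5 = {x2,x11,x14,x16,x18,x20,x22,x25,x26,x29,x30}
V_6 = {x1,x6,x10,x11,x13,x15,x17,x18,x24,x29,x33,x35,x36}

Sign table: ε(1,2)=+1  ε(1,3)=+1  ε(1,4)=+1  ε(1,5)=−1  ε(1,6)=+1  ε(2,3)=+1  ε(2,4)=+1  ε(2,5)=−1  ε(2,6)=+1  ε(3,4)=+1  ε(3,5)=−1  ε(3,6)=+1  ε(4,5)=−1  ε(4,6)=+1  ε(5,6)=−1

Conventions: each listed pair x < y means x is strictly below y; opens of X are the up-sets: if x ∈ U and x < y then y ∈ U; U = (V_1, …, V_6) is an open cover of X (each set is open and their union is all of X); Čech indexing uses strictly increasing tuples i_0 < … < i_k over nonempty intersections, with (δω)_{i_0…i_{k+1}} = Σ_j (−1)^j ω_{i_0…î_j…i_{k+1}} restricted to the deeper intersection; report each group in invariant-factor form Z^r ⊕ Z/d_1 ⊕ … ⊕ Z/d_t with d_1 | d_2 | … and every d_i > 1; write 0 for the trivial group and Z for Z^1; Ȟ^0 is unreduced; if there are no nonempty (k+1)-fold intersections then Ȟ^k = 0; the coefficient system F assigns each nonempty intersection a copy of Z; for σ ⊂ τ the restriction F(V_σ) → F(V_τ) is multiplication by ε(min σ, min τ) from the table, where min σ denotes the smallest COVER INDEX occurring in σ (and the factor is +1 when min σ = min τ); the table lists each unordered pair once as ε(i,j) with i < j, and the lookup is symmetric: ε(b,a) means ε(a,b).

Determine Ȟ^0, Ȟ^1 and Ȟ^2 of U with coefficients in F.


Ȟ^0(U;F) ≅ Z,  Ȟ^1(U;F) ≅ 0,  Ȟ^2(U;F) ≅ Z/2

nonempty intersections:
  V12={x24,x28,x32} V13={x3,x31,x32} V14={x5,x30,x31} V15={x11,x20,x30} V16={x11,x13,x24,x35} V23={x7,x22,x32} V24={x2,x4,x9,x17} V25={x2,x22,x25} V26={x1,x17,x24} V34={x6,x31,x34} V35={x14,x22,x29} V36={x6,x10,x29} V45={x2,x16,x30} V46={x6,x17,x36} V56={x11,x18,x29}
  V123={x32} V126={x24} V134={x31} V145={x30} V156={x11} V235={x22} V245={x2} V246={x17} V346={x6} V356={x29}
C dims 6,15,10; δ0: rk 5, SNF 1^5; δ1: rk 10, SNF 1^9·2
Ȟ^0: (6−5)−0=1 ⇒ Z
Ȟ^1: (15−10)−5=0 ⇒ 0
Ȟ^2: (10−0)−10=0 plus torsion [2] ⇒ Z/2


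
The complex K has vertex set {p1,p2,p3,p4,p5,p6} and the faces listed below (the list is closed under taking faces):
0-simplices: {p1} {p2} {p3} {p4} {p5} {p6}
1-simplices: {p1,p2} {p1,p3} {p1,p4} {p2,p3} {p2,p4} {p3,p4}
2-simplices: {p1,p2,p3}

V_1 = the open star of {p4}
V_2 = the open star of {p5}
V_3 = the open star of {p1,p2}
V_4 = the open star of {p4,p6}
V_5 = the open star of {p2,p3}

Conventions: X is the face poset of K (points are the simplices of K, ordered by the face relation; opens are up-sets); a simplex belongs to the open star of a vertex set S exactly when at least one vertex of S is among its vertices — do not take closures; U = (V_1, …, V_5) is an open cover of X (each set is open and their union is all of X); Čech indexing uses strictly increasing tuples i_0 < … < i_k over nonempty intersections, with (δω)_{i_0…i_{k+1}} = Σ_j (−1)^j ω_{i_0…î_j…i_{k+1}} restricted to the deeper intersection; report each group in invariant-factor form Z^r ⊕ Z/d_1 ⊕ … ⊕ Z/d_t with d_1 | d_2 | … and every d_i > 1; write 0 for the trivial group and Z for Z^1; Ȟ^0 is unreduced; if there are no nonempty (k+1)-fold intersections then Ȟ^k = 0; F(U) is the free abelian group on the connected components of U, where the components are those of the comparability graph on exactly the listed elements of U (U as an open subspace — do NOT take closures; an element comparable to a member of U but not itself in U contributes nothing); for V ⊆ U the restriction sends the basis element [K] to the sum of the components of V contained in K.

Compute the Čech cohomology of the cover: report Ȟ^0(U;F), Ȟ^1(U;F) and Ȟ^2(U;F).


nonempty overlaps:
  V1={{p4},{p1,p4},{p2,p4},{p3,p4}} V2={{p5}} V3={{p1},{p2},{p1,p2},{p1,p3},{p1,p4},{p2,p3},{p2,p4},{p1,p2,p3}} V4={{p4},{p6},{p1,p4},{p2,p4},{p3,p4}} V5={{p2},{p3},{p1,p2},{p1,p3},{p2,p3},{p2,p4},{p3,p4},{p1,p2,p3}}
  V13={{p1,p4},{p2,p4}} V14={{p4},{p1,p4},{p2,p4},{p3,p4}} V15={{p2,p4},{p3,p4}} V34={{p1,p4},{p2,p4}} V35={{p2},{p1,p2},{p1,p3},{p2,p3},{p2,p4},{p1,p2,p3}} V45={{p2,p4},{p3,p4}}
  V134={{p1,p4},{p2,p4}} V135={{p2,p4}} V145={{p2,p4},{p3,p4}} V345={{p2,p4}}
  V1345={{p2,p4}}
components per intersection:
  V1: {{p4},{p1,p4},{p2,p4},{p3,p4}}
  V2: {{p5}}
  V3: {{p1},{p2},{p1,p2},{p1,p3},{p1,p4},{p2,p3},{p2,p4},{p1,p2,p3}}
  V4: {{p4},{p1,p4},{p2,p4},{p3,p4}} {{p6}}
  V5: {{p2},{p3},{p1,p2},{p1,p3},{p2,p3},{p2,p4},{p3,p4},{p1,p2,p3}}
  V13: {{p1,p4}} {{p2,p4}}
  V14: {{p4},{p1,p4},{p2,p4},{p3,p4}}
  V15: {{p2,p4}} {{p3,p4}}
  V34: {{p1,p4}} {{p2,p4}}
  V35: {{p2},{p1,p2},{p1,p3},{p2,p3},{p2,p4},{p1,p2,p3}}
  V45: {{p2,p4}} {{p3,p4}}
  V134: {{p1,p4}} {{p2,p4}}
  V135: {{p2,p4}}
  V145: {{p2,p4}} {{p3,p4}}
  V345: {{p2,p4}}
  V1345: {{p2,p4}}
C dims 6,10,6,1; δ0: rk 3, SNF 1^3; δ1: rk 5, SNF 1^5; δ2: rk 1, SNF 1^1
degree 0: 6−3−0 = 3 → Ȟ^0 ≅ Z^3
degree 1: 10−5−3 = 2 → Ȟ^1 ≅ Z^2
degree 2: 6−1−5 = 0 → Ȟ^2 ≅ 0

Ȟ^0(U;F) ≅ Z^3; Ȟ^1(U;F) ≅ Z^2; Ȟ^2(U;F) ≅ 0


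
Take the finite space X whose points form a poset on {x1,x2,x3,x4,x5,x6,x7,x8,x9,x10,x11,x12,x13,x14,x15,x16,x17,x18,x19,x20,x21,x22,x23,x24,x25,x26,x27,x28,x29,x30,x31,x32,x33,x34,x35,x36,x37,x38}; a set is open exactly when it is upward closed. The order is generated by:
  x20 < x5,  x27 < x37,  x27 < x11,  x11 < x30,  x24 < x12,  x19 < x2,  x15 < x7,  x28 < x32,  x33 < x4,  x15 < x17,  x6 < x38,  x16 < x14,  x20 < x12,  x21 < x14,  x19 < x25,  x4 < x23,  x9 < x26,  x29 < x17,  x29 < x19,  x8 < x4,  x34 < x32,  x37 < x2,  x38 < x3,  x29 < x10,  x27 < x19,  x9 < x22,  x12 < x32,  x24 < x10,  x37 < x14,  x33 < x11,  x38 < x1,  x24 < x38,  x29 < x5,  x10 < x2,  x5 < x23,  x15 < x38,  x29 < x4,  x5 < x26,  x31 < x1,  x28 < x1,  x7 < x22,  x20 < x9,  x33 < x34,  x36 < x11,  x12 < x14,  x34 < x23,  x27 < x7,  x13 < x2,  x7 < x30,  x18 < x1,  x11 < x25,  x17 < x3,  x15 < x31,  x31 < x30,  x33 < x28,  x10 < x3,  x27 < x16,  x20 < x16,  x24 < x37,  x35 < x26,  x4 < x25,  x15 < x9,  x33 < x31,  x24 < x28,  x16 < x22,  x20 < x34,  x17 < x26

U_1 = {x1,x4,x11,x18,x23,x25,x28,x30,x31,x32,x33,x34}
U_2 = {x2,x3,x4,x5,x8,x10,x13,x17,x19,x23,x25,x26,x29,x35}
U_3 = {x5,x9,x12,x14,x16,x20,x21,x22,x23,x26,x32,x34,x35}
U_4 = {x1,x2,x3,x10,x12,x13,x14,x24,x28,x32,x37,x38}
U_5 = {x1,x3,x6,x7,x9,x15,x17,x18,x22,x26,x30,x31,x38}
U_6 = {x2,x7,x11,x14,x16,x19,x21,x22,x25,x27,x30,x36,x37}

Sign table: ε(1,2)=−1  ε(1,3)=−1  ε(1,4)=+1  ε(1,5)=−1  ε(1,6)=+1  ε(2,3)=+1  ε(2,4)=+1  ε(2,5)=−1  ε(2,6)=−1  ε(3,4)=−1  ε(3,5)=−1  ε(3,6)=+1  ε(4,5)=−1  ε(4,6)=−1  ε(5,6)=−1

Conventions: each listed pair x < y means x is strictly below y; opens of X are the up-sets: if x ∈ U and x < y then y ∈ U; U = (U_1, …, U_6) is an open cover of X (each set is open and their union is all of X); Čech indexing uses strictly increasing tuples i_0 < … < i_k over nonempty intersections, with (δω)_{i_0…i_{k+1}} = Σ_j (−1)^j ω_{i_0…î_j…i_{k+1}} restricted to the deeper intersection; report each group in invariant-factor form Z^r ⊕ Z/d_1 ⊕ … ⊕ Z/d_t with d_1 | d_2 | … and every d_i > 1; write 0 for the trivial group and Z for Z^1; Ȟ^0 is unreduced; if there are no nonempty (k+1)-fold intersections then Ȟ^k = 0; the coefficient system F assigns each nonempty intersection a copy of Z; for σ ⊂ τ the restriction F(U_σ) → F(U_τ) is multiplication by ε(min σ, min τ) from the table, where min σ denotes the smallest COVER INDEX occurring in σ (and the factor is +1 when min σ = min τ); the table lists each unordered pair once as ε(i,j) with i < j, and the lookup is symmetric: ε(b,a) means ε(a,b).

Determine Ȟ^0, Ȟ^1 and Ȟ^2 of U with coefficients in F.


Ȟ^0(U;F) ≅ 0; Ȟ^1(U;F) ≅ Z/2; Ȟ^2(U;F) ≅ Z

nerve simplices:
  U12={x4,x23,x25} U13={x23,x32,x34} U14={x1,x28,x32} U15={x1,x18,x30,x31} U16={x11,x25,x30} U23={x5,x23,x26,x35} U24={x2,x3,x10,x13} U25={x3,x17,x26} U26={x2,x19,x25} U34={x12,x14,x32} U35={x9,x22,x26} U36={x14,x16,x21,x22} U45={x1,x3,x38} U46={x2,x14,x37} U56={x7,x22,x30}
  U123={x23} U126={x25} U134={x32} U145={x1} U156={x30} U235={x26} U245={x3} U246={x2} U346={x14} U356={x22}
C dims 6,15,10; δ0: rk 6, SNF 1^5·2; δ1: rk 9, SNF 1^9
degree 0: 6−6−0 = 0 → Ȟ^0 ≅ 0
degree 1: 15−9−6 = 0 plus torsion [2] → Ȟ^1 ≅ Z/2
degree 2: 10−0−9 = 1 → Ȟ^2 ≅ Z


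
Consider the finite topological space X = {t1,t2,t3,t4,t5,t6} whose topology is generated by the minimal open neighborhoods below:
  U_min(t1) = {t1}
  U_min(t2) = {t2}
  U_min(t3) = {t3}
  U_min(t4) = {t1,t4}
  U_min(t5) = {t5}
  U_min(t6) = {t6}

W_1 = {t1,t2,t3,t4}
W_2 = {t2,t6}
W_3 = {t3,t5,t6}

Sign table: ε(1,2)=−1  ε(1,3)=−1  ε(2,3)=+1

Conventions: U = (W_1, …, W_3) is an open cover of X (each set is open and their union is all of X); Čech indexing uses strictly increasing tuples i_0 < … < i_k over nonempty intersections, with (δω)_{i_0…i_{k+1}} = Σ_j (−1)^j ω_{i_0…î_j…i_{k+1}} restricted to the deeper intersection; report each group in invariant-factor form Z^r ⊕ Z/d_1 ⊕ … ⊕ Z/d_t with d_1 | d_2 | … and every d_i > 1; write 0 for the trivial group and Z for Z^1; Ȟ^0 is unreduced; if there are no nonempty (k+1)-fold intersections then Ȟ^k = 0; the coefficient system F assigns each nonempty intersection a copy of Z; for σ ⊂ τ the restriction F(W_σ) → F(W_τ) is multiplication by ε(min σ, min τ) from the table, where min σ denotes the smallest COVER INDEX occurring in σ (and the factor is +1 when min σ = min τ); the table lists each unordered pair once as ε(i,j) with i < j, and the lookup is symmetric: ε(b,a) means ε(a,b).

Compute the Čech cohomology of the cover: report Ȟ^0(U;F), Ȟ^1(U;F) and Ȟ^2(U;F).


Ȟ^0 = Z; Ȟ^1 = Z; Ȟ^2 = 0

nerve simplices:
  W12={t2} W13={t3} W23={t6}
C dims 3,3; δ0: rk 2, SNF 1^2
degree 0: 3−2−0 = 1 → Ȟ^0 ≅ Z
degree 1: 3−0−2 = 1 → Ȟ^1 ≅ Z
degree 2: 0−0−0 = 0 → Ȟ^2 ≅ 0


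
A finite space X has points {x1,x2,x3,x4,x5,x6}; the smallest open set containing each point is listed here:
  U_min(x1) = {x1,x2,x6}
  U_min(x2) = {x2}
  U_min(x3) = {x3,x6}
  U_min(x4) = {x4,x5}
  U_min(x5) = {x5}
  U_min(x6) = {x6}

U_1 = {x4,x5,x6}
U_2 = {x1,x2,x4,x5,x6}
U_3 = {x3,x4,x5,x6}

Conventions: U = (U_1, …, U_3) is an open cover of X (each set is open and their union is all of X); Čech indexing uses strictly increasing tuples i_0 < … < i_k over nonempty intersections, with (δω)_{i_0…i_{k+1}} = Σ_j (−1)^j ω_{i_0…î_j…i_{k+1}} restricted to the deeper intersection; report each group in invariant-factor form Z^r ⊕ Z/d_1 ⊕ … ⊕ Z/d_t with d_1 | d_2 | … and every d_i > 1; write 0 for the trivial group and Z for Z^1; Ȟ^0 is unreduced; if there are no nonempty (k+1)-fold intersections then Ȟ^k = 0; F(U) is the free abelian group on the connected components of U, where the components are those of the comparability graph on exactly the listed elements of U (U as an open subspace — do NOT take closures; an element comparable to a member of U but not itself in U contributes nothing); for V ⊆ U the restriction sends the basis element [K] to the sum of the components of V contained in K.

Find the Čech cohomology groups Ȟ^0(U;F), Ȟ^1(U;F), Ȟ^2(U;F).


nonempty intersections:
  U12={x4,x5,x6} U13={x4,x5,x6} U23={x4,x5,x6}
  U123={x4,x5,x6}
components per intersection:
  U1: {x4,x5} {x6}
  U2: {x1,x2,x6} {x4,x5}
  U3: {x3,x6} {x4,x5}
  U12: {x4,x5} {x6}
  U13: {x4,x5} {x6}
  U23: {x4,x5} {x6}
  U123: {x4,x5} {x6}
C dims 6,6,2; δ0: rk 4, SNF 1^4; δ1: rk 2, SNF 1^2
Ȟ^0: (6−4)−0=2 ⇒ Z^2
Ȟ^1: (6−2)−4=0 ⇒ 0
Ȟ^2: (2−0)−2=0 ⇒ 0

Ȟ^0(U;F) ≅ Z^2,  Ȟ^1(U;F) ≅ 0,  Ȟ^2(U;F) ≅ 0


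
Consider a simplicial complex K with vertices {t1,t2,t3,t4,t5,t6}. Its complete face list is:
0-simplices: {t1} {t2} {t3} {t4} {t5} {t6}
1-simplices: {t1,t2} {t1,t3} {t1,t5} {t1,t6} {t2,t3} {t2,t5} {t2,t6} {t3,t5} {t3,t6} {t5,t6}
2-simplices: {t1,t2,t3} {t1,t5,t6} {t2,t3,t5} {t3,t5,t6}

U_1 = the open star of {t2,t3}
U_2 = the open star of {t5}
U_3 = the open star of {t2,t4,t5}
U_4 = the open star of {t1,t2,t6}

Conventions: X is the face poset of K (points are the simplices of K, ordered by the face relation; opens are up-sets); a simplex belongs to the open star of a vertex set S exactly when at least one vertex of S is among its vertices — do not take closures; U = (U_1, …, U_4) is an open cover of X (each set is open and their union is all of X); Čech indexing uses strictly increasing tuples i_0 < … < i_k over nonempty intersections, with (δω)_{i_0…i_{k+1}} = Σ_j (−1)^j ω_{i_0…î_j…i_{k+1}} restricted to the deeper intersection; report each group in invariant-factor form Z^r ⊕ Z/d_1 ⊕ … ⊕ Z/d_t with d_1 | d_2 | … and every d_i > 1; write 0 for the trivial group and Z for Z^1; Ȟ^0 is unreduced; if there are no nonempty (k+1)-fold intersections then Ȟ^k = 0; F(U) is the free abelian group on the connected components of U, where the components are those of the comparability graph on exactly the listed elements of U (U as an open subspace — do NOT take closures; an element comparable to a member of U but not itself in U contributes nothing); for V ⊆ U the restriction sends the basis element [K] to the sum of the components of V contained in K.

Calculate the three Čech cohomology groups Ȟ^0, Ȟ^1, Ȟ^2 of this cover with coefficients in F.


Ȟ^0 ≅ Z^2,  Ȟ^1 ≅ Z,  Ȟ^2 ≅ 0

cover nerve:
  U1={{t2},{t3},{t1,t2},{t1,t3},{t2,t3},{t2,t5},{t2,t6},{t3,t5},{t3,t6},{t1,t2,t3},{t2,t3,t5},{t3,t5,t6}} U2={{t5},{t1,t5},{t2,t5},{t3,t5},{t5,t6},{t1,t5,t6},{t2,t3,t5},{t3,t5,t6}} U3={{t2},{t4},{t5},{t1,t2},{t1,t5},{t2,t3},{t2,t5},{t2,t6},{t3,t5},{t5,t6},{t1,t2,t3},{t1,t5,t6},{t2,t3,t5},{t3,t5,t6}} U4={{t1},{t2},{t6},{t1,t2},{t1,t3},{t1,t5},{t1,t6},{t2,t3},{t2,t5},{t2,t6},{t3,t6},{t5,t6},{t1,t2,t3},{t1,t5,t6},{t2,t3,t5},{t3,t5,t6}}
  U12={{t2,t5},{t3,t5},{t2,t3,t5},{t3,t5,t6}} U13={{t2},{t1,t2},{t2,t3},{t2,t5},{t2,t6},{t3,t5},{t1,t2,t3},{t2,t3,t5},{t3,t5,t6}} U14={{t2},{t1,t2},{t1,t3},{t2,t3},{t2,t5},{t2,t6},{t3,t6},{t1,t2,t3},{t2,t3,t5},{t3,t5,t6}} U23={{t5},{t1,t5},{t2,t5},{t3,t5},{t5,t6},{t1,t5,t6},{t2,t3,t5},{t3,t5,t6}} U24={{t1,t5},{t2,t5},{t5,t6},{t1,t5,t6},{t2,t3,t5},{t3,t5,t6}} U34={{t2},{t1,t2},{t1,t5},{t2,t3},{t2,t5},{t2,t6},{t5,t6},{t1,t2,t3},{t1,t5,t6},{t2,t3,t5},{t3,t5,t6}}
  U123={{t2,t5},{t3,t5},{t2,t3,t5},{t3,t5,t6}} U124={{t2,t5},{t2,t3,t5},{t3,t5,t6}} U134={{t2},{t1,t2},{t2,t3},{t2,t5},{t2,t6},{t1,t2,t3},{t2,t3,t5},{t3,t5,t6}} U234={{t1,t5},{t2,t5},{t5,t6},{t1,t5,t6},{t2,t3,t5},{t3,t5,t6}}
  U1234={{t2,t5},{t2,t3,t5},{t3,t5,t6}}
components per intersection:
  U1: {{t2},{t3},{t1,t2},{t1,t3},{t2,t3},{t2,t5},{t2,t6},{t3,t5},{t3,t6},{t1,t2,t3},{t2,t3,t5},{t3,t5,t6}}
  U2: {{t5},{t1,t5},{t2,t5},{t3,t5},{t5,t6},{t1,t5,t6},{t2,t3,t5},{t3,t5,t6}}
  U3: {{t2},{t5},{t1,t2},{t1,t5},{t2,t3},{t2,t5},{t2,t6},{t3,t5},{t5,t6},{t1,t2,t3},{t1,t5,t6},{t2,t3,t5},{t3,t5,t6}} {{t4}}
  U4: {{t1},{t2},{t6},{t1,t2},{t1,t3},{t1,t5},{t1,t6},{t2,t3},{t2,t5},{t2,t6},{t3,t6},{t5,t6},{t1,t2,t3},{t1,t5,t6},{t2,t3,t5},{t3,t5,t6}}
  U12: {{t2,t5},{t3,t5},{t2,t3,t5},{t3,t5,t6}}
  U13: {{t2},{t1,t2},{t2,t3},{t2,t5},{t2,t6},{t3,t5},{t1,t2,t3},{t2,t3,t5},{t3,t5,t6}}
  U14: {{t2},{t1,t2},{t1,t3},{t2,t3},{t2,t5},{t2,t6},{t1,t2,t3},{t2,t3,t5}} {{t3,t6},{t3,t5,t6}}
  U23: {{t5},{t1,t5},{t2,t5},{t3,t5},{t5,t6},{t1,t5,t6},{t2,t3,t5},{t3,t5,t6}}
  U24: {{t1,t5},{t5,t6},{t1,t5,t6},{t3,t5,t6}} {{t2,t5},{t2,t3,t5}}
  U34: {{t2},{t1,t2},{t2,t3},{t2,t5},{t2,t6},{t1,t2,t3},{t2,t3,t5}} {{t1,t5},{t5,t6},{t1,t5,t6},{t3,t5,t6}}
  U123: {{t2,t5},{t3,t5},{t2,t3,t5},{t3,t5,t6}}
  U124: {{t2,t5},{t2,t3,t5}} {{t3,t5,t6}}
  U134: {{t2},{t1,t2},{t2,t3},{t2,t5},{t2,t6},{t1,t2,t3},{t2,t3,t5}} {{t3,t5,t6}}
  U234: {{t1,t5},{t5,t6},{t1,t5,t6},{t3,t5,t6}} {{t2,t5},{t2,t3,t5}}
  U1234: {{t2,t5},{t2,t3,t5}} {{t3,t5,t6}}
C dims 5,9,7,2; δ0: rk 3, SNF 1^3; δ1: rk 5, SNF 1^5; δ2: rk 2, SNF 1^2
Ȟ^0: (5−3)−0=2 ⇒ Z^2
Ȟ^1: (9−5)−3=1 ⇒ Z
Ȟ^2: (7−2)−5=0 ⇒ 0


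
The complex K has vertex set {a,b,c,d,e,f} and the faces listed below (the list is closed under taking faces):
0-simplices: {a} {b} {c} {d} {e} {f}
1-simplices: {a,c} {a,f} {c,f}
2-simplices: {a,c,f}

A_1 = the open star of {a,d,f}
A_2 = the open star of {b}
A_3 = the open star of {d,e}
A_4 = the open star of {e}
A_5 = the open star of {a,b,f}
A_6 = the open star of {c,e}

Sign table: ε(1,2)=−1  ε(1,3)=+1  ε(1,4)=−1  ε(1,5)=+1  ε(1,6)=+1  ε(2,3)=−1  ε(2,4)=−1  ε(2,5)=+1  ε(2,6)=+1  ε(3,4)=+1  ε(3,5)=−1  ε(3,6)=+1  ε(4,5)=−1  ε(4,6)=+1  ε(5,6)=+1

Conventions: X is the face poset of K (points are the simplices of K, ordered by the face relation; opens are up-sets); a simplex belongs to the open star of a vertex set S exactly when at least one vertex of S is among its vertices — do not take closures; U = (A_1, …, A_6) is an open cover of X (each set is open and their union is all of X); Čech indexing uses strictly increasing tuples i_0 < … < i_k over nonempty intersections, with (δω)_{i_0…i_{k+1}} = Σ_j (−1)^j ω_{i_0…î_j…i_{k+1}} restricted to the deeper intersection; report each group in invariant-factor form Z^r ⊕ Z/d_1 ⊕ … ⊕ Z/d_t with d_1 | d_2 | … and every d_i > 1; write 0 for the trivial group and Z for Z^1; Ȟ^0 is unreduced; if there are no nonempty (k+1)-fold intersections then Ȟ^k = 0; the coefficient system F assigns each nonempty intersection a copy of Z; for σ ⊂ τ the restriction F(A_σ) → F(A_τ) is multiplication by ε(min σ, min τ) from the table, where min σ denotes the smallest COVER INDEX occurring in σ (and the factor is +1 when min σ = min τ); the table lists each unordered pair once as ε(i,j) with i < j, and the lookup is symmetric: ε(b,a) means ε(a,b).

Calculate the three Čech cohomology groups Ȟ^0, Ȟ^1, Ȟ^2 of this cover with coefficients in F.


nerve simplices:
  A1={{a},{d},{f},{a,c},{a,f},{c,f},{a,c,f}} A2={{b}} A3={{d},{e}} A4={{e}} A5={{a},{b},{f},{a,c},{a,f},{c,f},{a,c,f}} A6={{c},{e},{a,c},{c,f},{a,c,f}}
  A13={{d}} A15={{a},{f},{a,c},{a,f},{c,f},{a,c,f}} A16={{a,c},{c,f},{a,c,f}} A25={{b}} A34={{e}} A36={{e}} A46={{e}} A56={{a,c},{c,f},{a,c,f}}
  A156={{a,c},{c,f},{a,c,f}} A346={{e}}
C dims 6,8,2; δ0: rk 5, SNF 1^5; δ1: rk 2, SNF 1^2
degree 0: 6−5−0 = 1 → Ȟ^0 ≅ Z
degree 1: 8−2−5 = 1 → Ȟ^1 ≅ Z
degree 2: 2−0−2 = 0 → Ȟ^2 ≅ 0

Ȟ^0 ≅ Z; Ȟ^1 ≅ Z; Ȟ^2 ≅ 0


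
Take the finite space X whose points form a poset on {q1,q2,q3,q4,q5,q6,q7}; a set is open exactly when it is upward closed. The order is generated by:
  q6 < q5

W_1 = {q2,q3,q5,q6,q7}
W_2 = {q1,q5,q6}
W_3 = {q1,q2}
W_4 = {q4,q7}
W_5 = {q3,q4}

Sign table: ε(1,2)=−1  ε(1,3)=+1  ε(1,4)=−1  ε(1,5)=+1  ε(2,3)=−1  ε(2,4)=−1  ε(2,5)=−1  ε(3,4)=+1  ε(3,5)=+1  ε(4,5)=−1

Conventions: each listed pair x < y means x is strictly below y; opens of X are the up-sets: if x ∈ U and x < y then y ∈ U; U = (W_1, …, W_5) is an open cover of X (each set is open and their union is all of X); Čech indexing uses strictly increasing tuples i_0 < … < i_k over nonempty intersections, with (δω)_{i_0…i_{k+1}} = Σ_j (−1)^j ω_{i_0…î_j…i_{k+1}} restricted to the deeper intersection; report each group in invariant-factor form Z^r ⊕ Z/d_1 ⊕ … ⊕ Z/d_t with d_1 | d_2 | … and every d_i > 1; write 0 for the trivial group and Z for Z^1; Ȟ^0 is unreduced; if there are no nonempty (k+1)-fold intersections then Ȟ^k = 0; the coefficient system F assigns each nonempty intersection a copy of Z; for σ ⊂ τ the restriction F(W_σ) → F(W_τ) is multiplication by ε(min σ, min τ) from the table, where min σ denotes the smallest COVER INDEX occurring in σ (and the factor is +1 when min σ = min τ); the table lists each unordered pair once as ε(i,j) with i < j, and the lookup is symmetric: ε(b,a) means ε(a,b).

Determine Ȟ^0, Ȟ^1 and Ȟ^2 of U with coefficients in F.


Ȟ^0 ≅ Z, Ȟ^1 ≅ Z^2, Ȟ^2 ≅ 0

nerve of the cover:
  W12={q5,q6} W13={q2} W14={q7} W15={q3} W23={q1} W45={q4}
C dims 5,6; δ0: rk 4, SNF 1^4
Ȟ^0 = (5 − 4) − 0 = 1, so Ȟ^0 ≅ Z
Ȟ^1 = (6 − 0) − 4 = 2, so Ȟ^1 ≅ Z^2
Ȟ^2 = (0 − 0) − 0 = 0, so Ȟ^2 ≅ 0


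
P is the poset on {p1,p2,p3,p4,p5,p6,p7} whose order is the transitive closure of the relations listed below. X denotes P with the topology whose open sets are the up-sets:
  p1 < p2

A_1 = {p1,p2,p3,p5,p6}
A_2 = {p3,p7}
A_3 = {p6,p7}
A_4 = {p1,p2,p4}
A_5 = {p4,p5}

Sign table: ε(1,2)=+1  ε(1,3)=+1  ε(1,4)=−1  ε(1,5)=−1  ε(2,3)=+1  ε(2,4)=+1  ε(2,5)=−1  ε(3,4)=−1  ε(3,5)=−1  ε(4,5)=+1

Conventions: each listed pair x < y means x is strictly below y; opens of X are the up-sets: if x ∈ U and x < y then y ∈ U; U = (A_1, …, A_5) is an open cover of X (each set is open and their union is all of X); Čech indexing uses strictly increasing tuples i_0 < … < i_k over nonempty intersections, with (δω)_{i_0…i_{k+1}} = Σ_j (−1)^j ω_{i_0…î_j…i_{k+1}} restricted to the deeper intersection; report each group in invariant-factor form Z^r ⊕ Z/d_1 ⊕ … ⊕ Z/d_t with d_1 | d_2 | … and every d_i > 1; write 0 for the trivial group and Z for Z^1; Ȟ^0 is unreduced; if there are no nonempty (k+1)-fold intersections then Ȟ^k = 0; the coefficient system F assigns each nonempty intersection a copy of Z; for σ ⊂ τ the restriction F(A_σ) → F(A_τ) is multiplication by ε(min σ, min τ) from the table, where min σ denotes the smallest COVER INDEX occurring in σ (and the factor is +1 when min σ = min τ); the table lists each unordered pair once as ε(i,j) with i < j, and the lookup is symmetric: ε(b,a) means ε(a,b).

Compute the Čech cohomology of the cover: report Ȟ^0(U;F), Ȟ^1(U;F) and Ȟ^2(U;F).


nonempty intersections:
  A12={p3} A13={p6} A14={p1,p2} A15={p5} A23={p7} A45={p4}
C dims 5,6; δ0: rk 4, SNF 1^4
Ȟ^0: (5−4)−0=1 ⇒ Z
Ȟ^1: (6−0)−4=2 ⇒ Z^2
Ȟ^2: (0−0)−0=0 ⇒ 0

Ȟ^0 = Z, Ȟ^1 = Z^2 and Ȟ^2 = 0


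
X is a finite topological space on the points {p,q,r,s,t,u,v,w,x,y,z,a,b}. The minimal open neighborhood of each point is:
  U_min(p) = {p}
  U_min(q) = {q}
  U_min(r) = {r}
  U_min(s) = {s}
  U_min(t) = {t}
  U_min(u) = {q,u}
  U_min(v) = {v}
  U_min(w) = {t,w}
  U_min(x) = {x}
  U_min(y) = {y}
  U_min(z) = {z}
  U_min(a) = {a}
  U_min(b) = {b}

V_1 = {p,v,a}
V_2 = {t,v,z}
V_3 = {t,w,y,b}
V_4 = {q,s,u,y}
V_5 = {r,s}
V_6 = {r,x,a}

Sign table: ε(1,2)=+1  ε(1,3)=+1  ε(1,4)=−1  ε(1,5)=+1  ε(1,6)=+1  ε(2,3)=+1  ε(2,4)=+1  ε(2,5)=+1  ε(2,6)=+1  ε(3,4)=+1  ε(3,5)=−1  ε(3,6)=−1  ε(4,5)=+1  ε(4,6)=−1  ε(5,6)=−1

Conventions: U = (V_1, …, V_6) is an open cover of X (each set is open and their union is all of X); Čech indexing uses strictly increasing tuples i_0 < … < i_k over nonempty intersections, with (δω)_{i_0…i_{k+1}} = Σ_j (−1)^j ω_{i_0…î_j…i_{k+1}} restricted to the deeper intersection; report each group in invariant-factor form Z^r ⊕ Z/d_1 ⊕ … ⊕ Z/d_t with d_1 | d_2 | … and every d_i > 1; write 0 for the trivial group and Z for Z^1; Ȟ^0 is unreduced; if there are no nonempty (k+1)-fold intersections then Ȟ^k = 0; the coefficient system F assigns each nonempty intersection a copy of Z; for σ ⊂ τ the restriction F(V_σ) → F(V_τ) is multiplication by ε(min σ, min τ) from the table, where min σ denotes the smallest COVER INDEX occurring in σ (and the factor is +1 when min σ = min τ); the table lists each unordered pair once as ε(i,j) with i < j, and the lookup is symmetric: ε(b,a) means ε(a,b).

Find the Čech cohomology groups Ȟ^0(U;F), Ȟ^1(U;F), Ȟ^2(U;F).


nonempty intersections:
  V12={v} V16={a} V23={t} V34={y} V45={s} V56={r}
C dims 6,6; δ0: rk 6, SNF 1^5·2
Ȟ^0: (6−6)−0=0 ⇒ 0
Ȟ^1: (6−0)−6=0 plus torsion [2] ⇒ Z/2
Ȟ^2: (0−0)−0=0 ⇒ 0

Ȟ^0 = 0, Ȟ^1 = Z/2, Ȟ^2 = 0


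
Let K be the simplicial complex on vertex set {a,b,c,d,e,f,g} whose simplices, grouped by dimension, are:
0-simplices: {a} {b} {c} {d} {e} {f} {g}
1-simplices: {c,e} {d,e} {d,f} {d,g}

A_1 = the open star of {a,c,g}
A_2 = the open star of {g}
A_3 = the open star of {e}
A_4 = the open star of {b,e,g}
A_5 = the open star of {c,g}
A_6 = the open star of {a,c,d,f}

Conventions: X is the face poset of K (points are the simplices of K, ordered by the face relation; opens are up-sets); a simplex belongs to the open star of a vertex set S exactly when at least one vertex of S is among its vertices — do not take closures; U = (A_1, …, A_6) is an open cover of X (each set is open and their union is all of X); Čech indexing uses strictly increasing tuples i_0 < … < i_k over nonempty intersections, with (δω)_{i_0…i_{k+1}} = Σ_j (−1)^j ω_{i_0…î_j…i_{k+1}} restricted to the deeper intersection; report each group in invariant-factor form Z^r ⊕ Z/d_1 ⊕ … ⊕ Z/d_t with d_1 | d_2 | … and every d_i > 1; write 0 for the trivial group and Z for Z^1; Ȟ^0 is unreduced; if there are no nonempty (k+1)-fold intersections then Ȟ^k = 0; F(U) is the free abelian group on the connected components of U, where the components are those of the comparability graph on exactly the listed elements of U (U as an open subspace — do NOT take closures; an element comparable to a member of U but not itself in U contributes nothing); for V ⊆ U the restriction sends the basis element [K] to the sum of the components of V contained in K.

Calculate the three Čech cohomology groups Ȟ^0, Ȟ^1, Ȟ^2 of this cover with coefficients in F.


Ȟ^0(U;F) ≅ Z^3, Ȟ^1(U;F) ≅ 0 and Ȟ^2(U;F) ≅ 0

nonempty overlaps:
  A1={{a},{c},{g},{c,e},{d,g}} A2={{g},{d,g}} A3={{e},{c,e},{d,e}} A4={{b},{e},{g},{c,e},{d,e},{d,g}} A5={{c},{g},{c,e},{d,g}} A6={{a},{c},{d},{f},{c,e},{d,e},{d,f},{d,g}}
  A12={{g},{d,g}} A13={{c,e}} A14={{g},{c,e},{d,g}} A15={{c},{g},{c,e},{d,g}} A16={{a},{c},{c,e},{d,g}} A24={{g},{d,g}} A25={{g},{d,g}} A26={{d,g}} A34={{e},{c,e},{d,e}} A35={{c,e}} A36={{c,e},{d,e}} A45={{g},{c,e},{d,g}} A46={{c,e},{d,e},{d,g}} A56={{c},{c,e},{d,g}}
  A124={{g},{d,g}} A125={{g},{d,g}} A126={{d,g}} A134={{c,e}} A135={{c,e}} A136={{c,e}} A145={{g},{c,e},{d,g}} A146={{c,e},{d,g}} A156={{c},{c,e},{d,g}} A245={{g},{d,g}} A246={{d,g}} A256={{d,g}} A345={{c,e}} A346={{c,e},{d,e}} A356={{c,e}} A456={{c,e},{d,g}}
  A1245={{g},{d,g}} A1246={{d,g}} A1256={{d,g}} A1345={{c,e}} A1346={{c,e}} A1356={{c,e}} A1456={{c,e},{d,g}} A2456={{d,g}} A3456={{c,e}}
  A12456={{d,g}} A13456={{c,e}}
components per intersection:
  A1: {{a}} {{c},{c,e}} {{g},{d,g}}
  A2: {{g},{d,g}}
  A3: {{e},{c,e},{d,e}}
  A4: {{b}} {{e},{c,e},{d,e}} {{g},{d,g}}
  A5: {{c},{c,e}} {{g},{d,g}}
  A6: {{a}} {{c},{c,e}} {{d},{f},{d,e},{d,f},{d,g}}
  A12: {{g},{d,g}}
  A13: {{c,e}}
  A14: {{g},{d,g}} {{c,e}}
  A15: {{c},{c,e}} {{g},{d,g}}
  A16: {{a}} {{c},{c,e}} {{d,g}}
  A24: {{g},{d,g}}
  A25: {{g},{d,g}}
  A26: {{d,g}}
  A34: {{e},{c,e},{d,e}}
  A35: {{c,e}}
  A36: {{c,e}} {{d,e}}
  A45: {{g},{d,g}} {{c,e}}
  A46: {{c,e}} {{d,e}} {{d,g}}
  A56: {{c},{c,e}} {{d,g}}
  A124: {{g},{d,g}}
  A125: {{g},{d,g}}
  A126: {{d,g}}
  A134: {{c,e}}
  A135: {{c,e}}
  A136: {{c,e}}
  A145: {{g},{d,g}} {{c,e}}
  A146: {{c,e}} {{d,g}}
  A156: {{c},{c,e}} {{d,g}}
  A245: {{g},{d,g}}
  A246: {{d,g}}
  A256: {{d,g}}
  A345: {{c,e}}
  A346: {{c,e}} {{d,e}}
  A356: {{c,e}}
  A456: {{c,e}} {{d,g}}
  A1245: {{g},{d,g}}
  A1246: {{d,g}}
  A1256: {{d,g}}
  A1345: {{c,e}}
  A1346: {{c,e}}
  A1356: {{c,e}}
  A1456: {{c,e}} {{d,g}}
  A2456: {{d,g}}
  A3456: {{c,e}}
  A12456: {{d,g}}
  A13456: {{c,e}}
C dims 13,23,21,10; δ0: rk 10, SNF 1^10; δ1: rk 13, SNF 1^13; δ2: rk 8, SNF 1^8
degree 0: 13−10−0 = 3 → Ȟ^0 ≅ Z^3
degree 1: 23−13−10 = 0 → Ȟ^1 ≅ 0
degree 2: 21−8−13 = 0 → Ȟ^2 ≅ 0


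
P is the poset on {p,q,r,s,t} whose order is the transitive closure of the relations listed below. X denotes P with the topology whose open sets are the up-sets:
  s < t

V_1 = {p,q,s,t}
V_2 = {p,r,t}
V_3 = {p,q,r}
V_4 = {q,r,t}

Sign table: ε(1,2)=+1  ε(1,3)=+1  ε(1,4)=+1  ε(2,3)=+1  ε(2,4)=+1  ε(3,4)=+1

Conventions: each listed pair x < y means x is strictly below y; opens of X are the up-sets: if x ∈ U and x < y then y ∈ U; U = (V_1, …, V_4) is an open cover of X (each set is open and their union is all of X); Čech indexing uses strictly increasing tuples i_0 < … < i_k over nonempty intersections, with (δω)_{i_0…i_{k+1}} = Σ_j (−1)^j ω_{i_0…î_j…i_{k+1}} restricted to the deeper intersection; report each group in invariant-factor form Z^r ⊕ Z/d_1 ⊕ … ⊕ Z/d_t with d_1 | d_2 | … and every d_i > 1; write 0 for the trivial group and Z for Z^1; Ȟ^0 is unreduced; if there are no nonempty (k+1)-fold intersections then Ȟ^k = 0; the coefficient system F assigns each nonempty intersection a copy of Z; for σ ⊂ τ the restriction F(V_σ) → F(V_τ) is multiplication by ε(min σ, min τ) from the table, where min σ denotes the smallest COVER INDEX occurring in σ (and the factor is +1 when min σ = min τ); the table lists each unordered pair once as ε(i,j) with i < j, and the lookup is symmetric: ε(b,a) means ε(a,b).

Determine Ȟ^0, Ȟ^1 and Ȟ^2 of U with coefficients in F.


Ȟ^0(U;F) ≅ Z, Ȟ^1(U;F) ≅ 0 and Ȟ^2(U;F) ≅ Z

nerve simplices:
  V12={p,t} V13={p,q} V14={q,t} V23={p,r} V24={r,t} V34={q,r}
  V123={p} V124={t} V134={q} V234={r}
C dims 4,6,4; δ0: rk 3, SNF 1^3; δ1: rk 3, SNF 1^3
degree 0: 4−3−0 = 1 → Ȟ^0 ≅ Z
degree 1: 6−3−3 = 0 → Ȟ^1 ≅ 0
degree 2: 4−0−3 = 1 → Ȟ^2 ≅ Z


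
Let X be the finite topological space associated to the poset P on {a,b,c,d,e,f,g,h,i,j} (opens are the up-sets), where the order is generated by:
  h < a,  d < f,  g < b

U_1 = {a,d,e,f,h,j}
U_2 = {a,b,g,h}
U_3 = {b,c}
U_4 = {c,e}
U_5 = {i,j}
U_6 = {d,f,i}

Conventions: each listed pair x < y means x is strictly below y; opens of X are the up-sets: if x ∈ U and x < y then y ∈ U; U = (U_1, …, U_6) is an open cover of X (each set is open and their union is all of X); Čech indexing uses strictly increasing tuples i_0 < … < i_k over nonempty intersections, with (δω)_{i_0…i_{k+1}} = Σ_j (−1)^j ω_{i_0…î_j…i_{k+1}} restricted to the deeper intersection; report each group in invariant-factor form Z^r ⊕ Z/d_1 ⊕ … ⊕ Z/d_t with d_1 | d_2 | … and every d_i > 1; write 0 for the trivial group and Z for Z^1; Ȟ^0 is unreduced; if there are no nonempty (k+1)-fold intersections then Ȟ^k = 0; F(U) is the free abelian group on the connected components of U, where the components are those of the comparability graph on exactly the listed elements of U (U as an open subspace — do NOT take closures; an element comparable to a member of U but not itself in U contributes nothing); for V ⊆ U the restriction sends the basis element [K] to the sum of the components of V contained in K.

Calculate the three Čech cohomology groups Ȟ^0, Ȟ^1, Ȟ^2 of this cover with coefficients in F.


Ȟ^0 ≅ Z^7; Ȟ^1 ≅ 0; Ȟ^2 ≅ 0

intersection data:
  U12={a,h} U14={e} U15={j} U16={d,f} U23={b} U34={c} U56={i}
components per intersection:
  U1: {a,h} {d,f} {e} {j}
  U2: {a,h} {b,g}
  U3: {b} {c}
  U4: {c} {e}
  U5: {i} {j}
  U6: {d,f} {i}
  U12: {a,h}
  U14: {e}
  U15: {j}
  U16: {d,f}
  U23: {b}
  U34: {c}
  U56: {i}
C dims 14,7; δ0: rk 7, SNF 1^7
Ȟ^0 = (14 − 7) − 0 = 7, so Ȟ^0 ≅ Z^7
Ȟ^1 = (7 − 0) − 7 = 0, so Ȟ^1 ≅ 0
Ȟ^2 = (0 − 0) − 0 = 0, so Ȟ^2 ≅ 0
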